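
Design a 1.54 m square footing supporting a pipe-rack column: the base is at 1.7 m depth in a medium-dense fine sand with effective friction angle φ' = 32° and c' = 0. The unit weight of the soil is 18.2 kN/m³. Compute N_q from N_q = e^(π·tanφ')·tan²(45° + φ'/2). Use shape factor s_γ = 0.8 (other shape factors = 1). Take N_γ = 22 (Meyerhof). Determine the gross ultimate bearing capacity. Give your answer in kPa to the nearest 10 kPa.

q_ult ≈ 960 kPa

tan32° = 0.6249, so N_q = e^(π×0.6249)·tan²(61°) = 7.121 × 3.255 = 23.18.
Overburden at base level: q = 18.2 × 1.7 = 30.94 kPa.
Surcharge term q·N_q = 30.94 × 23.177 = 717.09 kPa; self-weight term 0.5·γ·B·N_γ·s_γ = 0.5 × 18.2 × 1.54 × 22 × 0.8 = 246.65 kPa.
q_ult = 717.09 + 246.65 = 963.74 kPa.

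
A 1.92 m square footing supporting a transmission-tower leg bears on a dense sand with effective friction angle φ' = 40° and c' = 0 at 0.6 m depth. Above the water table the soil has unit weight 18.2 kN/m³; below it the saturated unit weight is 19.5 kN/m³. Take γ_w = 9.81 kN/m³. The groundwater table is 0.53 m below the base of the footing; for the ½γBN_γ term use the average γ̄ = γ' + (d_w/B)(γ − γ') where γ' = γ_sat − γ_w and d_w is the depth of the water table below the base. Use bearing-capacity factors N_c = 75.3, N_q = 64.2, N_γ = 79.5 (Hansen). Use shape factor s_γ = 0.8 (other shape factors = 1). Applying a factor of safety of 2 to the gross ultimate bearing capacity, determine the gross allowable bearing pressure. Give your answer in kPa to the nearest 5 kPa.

Overburden at base level: q = 18.2 × 0.6 = 10.92 kPa.
The water table is 0.53 m below the base (< B = 1.92 m), so the ½γBN_γ term uses γ̄ = γ' + (d_w/B)(γ − γ') = 9.69 + (0.53/1.92)(18.2 − 9.69) = 12.039 kN/m³.
Surcharge term q·N_q = 10.92 × 64.2 = 701.06 kPa; self-weight term 0.5·γ·B·N_γ·s_γ = 0.5 × 12.039 × 1.92 × 79.5 × 0.8 = 735.06 kPa.
q_ult = 701.06 + 735.06 = 1436.1 kPa.
q_all = q_ult / FS = 1436.1 / 2 = 718.06 kPa.

q_all ≈ 720 kPa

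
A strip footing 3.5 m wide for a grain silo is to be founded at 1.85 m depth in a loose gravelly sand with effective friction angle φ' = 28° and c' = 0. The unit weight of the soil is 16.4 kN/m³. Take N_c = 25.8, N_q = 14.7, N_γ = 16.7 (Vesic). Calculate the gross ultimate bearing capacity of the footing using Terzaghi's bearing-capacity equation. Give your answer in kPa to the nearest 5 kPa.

Effective surcharge at the founding depth q = γ·D_f = 16.4 × 1.85 = 30.34 kPa.
q_ult = q·N_q + 0.5·γ·B·N_γ
     = 30.34 × 14.7 + 0.5 × 16.4 × 3.5 × 16.7
     = 446 + 479.29 = 925.29 kPa.

q_ult ≈ 925 kPa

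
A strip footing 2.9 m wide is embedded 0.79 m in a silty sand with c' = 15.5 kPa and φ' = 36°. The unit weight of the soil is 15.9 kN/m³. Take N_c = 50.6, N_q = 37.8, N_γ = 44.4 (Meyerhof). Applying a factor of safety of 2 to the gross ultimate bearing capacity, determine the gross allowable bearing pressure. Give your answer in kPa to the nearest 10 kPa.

q_all ≈ 1140 kPa

q = γ·D_f = 15.9 × 0.79 = 12.561 kPa.
c·N_c = 15.5 × 50.6 = 784.3 kPa
q·N_q = 12.561 × 37.8 = 474.81 kPa
0.5·γ·B·N_γ = 0.5 × 15.9 × 2.9 × 44.4 = 1023.6 kPa
q_ult = 784.3 + 474.81 + 1023.6 = 2282.7 kPa.
q_all = q_ult / FS = 2282.7 / 2 = 1141.4 kPa.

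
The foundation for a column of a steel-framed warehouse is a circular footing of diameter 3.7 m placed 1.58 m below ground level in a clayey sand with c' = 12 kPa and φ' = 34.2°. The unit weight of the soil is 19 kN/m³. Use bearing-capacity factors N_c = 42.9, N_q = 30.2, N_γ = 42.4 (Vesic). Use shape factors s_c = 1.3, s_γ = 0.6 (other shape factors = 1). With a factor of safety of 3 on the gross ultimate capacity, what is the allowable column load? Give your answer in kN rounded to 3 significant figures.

q = γ·D_f = 19 × 1.58 = 30.02 kPa.
c·N_c·s_c = 12 × 42.9 × 1.3 = 669.24 kPa
q·N_q = 30.02 × 30.2 = 906.6 kPa
0.5·γ·B·N_γ·s_γ = 0.5 × 19 × 3.7 × 42.4 × 0.6 = 894.22 kPa
q_ult = 669.24 + 906.6 + 894.22 = 2470.1 kPa.
Gross allowable pressure q_all = 2470.1 / 3 = 823.35 kPa.
Footing area = 10.7521 m², so allowable column load = 823.35 × 10.7521 = 8852.8 kN.

P_all ≈ 8850 kN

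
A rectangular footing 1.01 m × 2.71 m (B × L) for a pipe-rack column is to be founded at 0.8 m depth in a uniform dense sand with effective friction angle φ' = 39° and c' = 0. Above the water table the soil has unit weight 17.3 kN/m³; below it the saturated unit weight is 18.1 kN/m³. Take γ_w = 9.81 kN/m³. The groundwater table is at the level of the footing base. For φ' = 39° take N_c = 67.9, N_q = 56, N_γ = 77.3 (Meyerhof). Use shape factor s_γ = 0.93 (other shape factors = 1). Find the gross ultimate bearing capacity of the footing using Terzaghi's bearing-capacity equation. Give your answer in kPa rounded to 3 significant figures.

Overburden at base level: q = 17.3 × 0.8 = 13.84 kPa.
Below the base the soil is submerged, so the ½γBN_γ term uses γ' = 18.1 − 9.81 = 8.29 kN/m³.
Surcharge term q·N_q = 13.84 × 56 = 775.04 kPa; self-weight term 0.5·γ·B·N_γ·s_γ = 0.5 × 8.29 × 1.01 × 77.3 × 0.93 = 300.96 kPa.
q_ult = 775.04 + 300.96 = 1076 kPa.

q_ult ≈ 1080 kPa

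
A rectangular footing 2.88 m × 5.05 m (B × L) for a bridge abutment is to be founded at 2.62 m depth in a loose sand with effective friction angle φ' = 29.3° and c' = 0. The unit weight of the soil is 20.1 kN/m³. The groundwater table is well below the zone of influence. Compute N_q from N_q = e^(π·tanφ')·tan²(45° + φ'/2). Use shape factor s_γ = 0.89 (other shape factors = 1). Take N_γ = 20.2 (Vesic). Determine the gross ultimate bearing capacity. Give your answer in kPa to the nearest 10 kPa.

q_ult ≈ 1420 kPa

tan29.3° = 0.5612, so N_q = e^(π×0.5612)·tan²(59.65°) = 5.83 × 2.917 = 17.
Overburden at base level: q = 20.1 × 2.62 = 52.662 kPa.
Surcharge term q·N_q = 52.662 × 17.004 = 895.49 kPa; self-weight term 0.5·γ·B·N_γ·s_γ = 0.5 × 20.1 × 2.88 × 20.2 × 0.89 = 520.36 kPa.
q_ult = 895.49 + 520.36 = 1415.8 kPa.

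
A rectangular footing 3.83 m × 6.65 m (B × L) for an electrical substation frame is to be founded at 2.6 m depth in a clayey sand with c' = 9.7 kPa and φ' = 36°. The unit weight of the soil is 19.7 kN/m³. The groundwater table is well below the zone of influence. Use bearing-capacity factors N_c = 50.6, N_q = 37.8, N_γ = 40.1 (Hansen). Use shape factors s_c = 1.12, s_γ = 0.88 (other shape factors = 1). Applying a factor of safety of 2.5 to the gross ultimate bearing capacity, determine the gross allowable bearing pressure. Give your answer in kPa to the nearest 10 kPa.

Effective surcharge at the founding depth q = γ·D_f = 19.7 × 2.6 = 51.22 kPa.
q_ult = c·N_c·s_c + q·N_q + 0.5·γ·B·N_γ·s_γ
     = 9.7 × 50.6 × 1.12 + 51.22 × 37.8 + 0.5 × 19.7 × 3.83 × 40.1 × 0.88
     = 549.72 + 1936.1 + 1331.3 = 3817.1 kPa.
q_all = q_ult / FS = 3817.1 / 2.5 = 1526.8 kPa.

q_all ≈ 1530 kPa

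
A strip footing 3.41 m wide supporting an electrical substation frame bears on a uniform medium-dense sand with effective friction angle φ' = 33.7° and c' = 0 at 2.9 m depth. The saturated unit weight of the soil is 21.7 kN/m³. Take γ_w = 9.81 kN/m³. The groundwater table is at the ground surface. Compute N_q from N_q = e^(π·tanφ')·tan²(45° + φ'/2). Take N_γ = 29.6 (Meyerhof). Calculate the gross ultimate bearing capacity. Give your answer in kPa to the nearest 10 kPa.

tan33.7° = 0.6669, so N_q = e^(π×0.6669)·tan²(61.85°) = 8.127 × 3.493 = 28.39.
γ' = 21.7 − 9.81 = 11.89 kN/m³ (submerged throughout). q = 11.89 × 2.9 = 34.481 kPa; the same γ' applies in the ½γBN_γ term.
q·N_q = 34.481 × 28.386 = 978.77 kPa
0.5·γ·B·N_γ = 0.5 × 11.89 × 3.41 × 29.6 = 600.06 kPa
q_ult = 978.77 + 600.06 = 1578.8 kPa.

q_ult ≈ 1580 kPa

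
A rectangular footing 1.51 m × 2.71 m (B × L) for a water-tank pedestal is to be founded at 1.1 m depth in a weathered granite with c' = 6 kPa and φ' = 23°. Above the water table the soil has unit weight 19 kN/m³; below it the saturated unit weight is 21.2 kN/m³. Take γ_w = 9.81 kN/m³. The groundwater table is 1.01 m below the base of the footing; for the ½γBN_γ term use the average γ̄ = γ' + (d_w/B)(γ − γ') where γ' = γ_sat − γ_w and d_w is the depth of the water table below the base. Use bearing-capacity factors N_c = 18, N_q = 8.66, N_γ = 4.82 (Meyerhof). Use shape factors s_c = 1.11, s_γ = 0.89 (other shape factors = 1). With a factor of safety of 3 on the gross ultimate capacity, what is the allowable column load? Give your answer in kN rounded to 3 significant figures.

P_all ≈ 483 kN

Effective surcharge at the founding depth q = γ·D_f = 19 × 1.1 = 20.9 kPa.
With d_w = 1.01 m < B, γ̄ = 11.39 + (1.01/1.51) × (19 − 11.39) = 16.48 kN/m³.
q_ult = c·N_c·s_c + q·N_q + 0.5·γ·B·N_γ·s_γ
     = 6 × 18 × 1.11 + 20.9 × 8.66 + 0.5 × 16.48 × 1.51 × 4.82 × 0.89
     = 119.88 + 180.99 + 53.376 = 354.25 kPa.
Gross allowable pressure q_all = 354.25 / 3 = 118.08 kPa.
Footing area = 4.0921 m², so allowable column load = 118.08 × 4.0921 = 483.21 kN.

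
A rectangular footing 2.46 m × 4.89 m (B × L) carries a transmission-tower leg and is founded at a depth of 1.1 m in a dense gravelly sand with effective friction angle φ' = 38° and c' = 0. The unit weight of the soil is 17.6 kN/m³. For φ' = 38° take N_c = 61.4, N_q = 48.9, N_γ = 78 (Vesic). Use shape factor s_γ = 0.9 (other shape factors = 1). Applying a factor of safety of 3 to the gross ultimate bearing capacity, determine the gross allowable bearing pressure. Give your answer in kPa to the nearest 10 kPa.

q_all ≈ 820 kPa

Overburden at base level: q = 17.6 × 1.1 = 19.36 kPa.
Surcharge term q·N_q = 19.36 × 48.9 = 946.7 kPa; self-weight term 0.5·γ·B·N_γ·s_γ = 0.5 × 17.6 × 2.46 × 78 × 0.9 = 1519.7 kPa.
q_ult = 946.7 + 1519.7 = 2466.4 kPa.
q_all = q_ult / FS = 2466.4 / 3 = 822.13 kPa.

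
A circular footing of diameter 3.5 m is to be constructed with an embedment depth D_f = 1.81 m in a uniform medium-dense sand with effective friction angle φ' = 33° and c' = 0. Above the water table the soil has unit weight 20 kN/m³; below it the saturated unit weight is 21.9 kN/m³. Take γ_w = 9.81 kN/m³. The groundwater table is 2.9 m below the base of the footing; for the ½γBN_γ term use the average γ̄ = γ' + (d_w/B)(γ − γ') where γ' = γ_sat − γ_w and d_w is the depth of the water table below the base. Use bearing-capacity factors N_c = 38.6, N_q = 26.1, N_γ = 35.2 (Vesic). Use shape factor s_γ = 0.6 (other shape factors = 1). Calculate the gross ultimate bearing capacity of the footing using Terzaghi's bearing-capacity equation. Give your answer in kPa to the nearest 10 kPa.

q_ult ≈ 1630 kPa

q = γ·D_f = 20 × 1.81 = 36.2 kPa.
γ' = 12.09 kN/m³; averaging over the depth B below the base, γ̄ = γ' + (d_w/B)(γ − γ') = 18.644 kN/m³.
q·N_q = 36.2 × 26.1 = 944.82 kPa
0.5·γ·B·N_γ·s_γ = 0.5 × 18.644 × 3.5 × 35.2 × 0.6 = 689.08 kPa
q_ult = 944.82 + 689.08 = 1633.9 kPa.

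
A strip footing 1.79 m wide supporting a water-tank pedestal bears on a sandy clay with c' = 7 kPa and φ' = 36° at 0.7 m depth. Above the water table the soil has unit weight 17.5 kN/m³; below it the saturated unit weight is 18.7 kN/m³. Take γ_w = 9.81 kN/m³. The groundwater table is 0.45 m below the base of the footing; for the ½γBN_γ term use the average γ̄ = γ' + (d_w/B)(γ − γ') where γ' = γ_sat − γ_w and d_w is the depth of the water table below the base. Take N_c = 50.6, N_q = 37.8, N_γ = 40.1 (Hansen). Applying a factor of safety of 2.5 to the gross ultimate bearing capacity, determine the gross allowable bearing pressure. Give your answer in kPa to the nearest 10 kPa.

Effective surcharge at the founding depth q = γ·D_f = 17.5 × 0.7 = 12.25 kPa.
With d_w = 0.45 m < B, γ̄ = 8.89 + (0.45/1.79) × (17.5 − 8.89) = 11.055 kN/m³.
q_ult = c·N_c + q·N_q + 0.5·γ·B·N_γ
     = 7 × 50.6 + 12.25 × 37.8 + 0.5 × 11.055 × 1.79 × 40.1
     = 354.2 + 463.05 + 396.74 = 1214 kPa.
q_all = q_ult / FS = 1214 / 2.5 = 485.6 kPa.

q_all ≈ 490 kPa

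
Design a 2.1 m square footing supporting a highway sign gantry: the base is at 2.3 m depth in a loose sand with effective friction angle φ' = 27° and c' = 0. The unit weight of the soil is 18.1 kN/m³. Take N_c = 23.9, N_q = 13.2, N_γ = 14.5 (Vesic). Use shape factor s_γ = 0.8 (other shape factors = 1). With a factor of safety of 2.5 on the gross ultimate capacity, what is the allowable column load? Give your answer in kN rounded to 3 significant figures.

P_all ≈ 1360 kN

q = γ·D_f = 18.1 × 2.3 = 41.63 kPa.
q·N_q = 41.63 × 13.2 = 549.52 kPa
0.5·γ·B·N_γ·s_γ = 0.5 × 18.1 × 2.1 × 14.5 × 0.8 = 220.46 kPa
q_ult = 549.52 + 220.46 = 769.97 kPa.
Gross allowable pressure q_all = 769.97 / 2.5 = 307.99 kPa.
Footing area = 4.41 m², so allowable column load = 307.99 × 4.41 = 1358.2 kN.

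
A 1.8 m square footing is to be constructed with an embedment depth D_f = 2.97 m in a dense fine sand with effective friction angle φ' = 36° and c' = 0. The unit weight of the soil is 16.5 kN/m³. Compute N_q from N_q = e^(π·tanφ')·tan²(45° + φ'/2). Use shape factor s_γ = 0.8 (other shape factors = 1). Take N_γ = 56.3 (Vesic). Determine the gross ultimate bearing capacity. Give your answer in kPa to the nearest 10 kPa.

tan36° = 0.7265, so N_q = e^(π×0.7265)·tan²(63°) = 9.801 × 3.852 = 37.75.
Overburden at base level: q = 16.5 × 2.97 = 49.005 kPa.
Surcharge term q·N_q = 49.005 × 37.752 = 1850.1 kPa; self-weight term 0.5·γ·B·N_γ·s_γ = 0.5 × 16.5 × 1.8 × 56.3 × 0.8 = 668.84 kPa.
q_ult = 1850.1 + 668.84 = 2518.9 kPa.

q_ult ≈ 2520 kPa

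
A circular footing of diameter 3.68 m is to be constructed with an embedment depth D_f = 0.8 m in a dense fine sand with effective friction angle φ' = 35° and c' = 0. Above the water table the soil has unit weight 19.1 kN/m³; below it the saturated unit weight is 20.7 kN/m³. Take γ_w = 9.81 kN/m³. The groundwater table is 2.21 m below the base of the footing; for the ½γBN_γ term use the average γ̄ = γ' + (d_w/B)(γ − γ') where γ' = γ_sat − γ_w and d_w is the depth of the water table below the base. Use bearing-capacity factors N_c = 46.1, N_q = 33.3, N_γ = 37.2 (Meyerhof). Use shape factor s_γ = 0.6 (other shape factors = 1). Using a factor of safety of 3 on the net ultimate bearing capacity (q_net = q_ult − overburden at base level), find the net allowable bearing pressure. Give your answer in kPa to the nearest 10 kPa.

Overburden at base level: q = 19.1 × 0.8 = 15.28 kPa.
The water table is 2.21 m below the base (< B = 3.68 m), so the ½γBN_γ term uses γ̄ = γ' + (d_w/B)(γ − γ') = 10.89 + (2.21/3.68)(19.1 − 10.89) = 15.82 kN/m³.
Surcharge term q·N_q = 15.28 × 33.3 = 508.82 kPa; self-weight term 0.5·γ·B·N_γ·s_γ = 0.5 × 15.82 × 3.68 × 37.2 × 0.6 = 649.73 kPa.
q_ult = 508.82 + 649.73 = 1158.6 kPa.
q_net = 1158.6 − 15.28 = 1143.3 kPa.
q_all(net) = 1143.3 / 3 = 381.09 kPa.

q_all(net) ≈ 380 kPa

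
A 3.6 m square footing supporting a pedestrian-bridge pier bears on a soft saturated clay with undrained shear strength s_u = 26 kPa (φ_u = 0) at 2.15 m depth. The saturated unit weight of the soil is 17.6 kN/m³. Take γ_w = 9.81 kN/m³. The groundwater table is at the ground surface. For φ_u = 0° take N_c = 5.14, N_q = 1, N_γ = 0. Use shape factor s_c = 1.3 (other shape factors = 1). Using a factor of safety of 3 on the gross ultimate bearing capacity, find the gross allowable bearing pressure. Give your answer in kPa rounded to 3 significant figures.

γ' = 17.6 − 9.81 = 7.79 kN/m³ (submerged throughout). q = 7.79 × 2.15 = 16.748 kPa.
c·N_c·s_c = 26 × 5.14 × 1.3 = 173.73 kPa
q·N_q = 16.748 × 1 = 16.748 kPa
q_ult = 173.73 + 16.748 = 190.48 kPa.
q_all = 190.48 / 3 = 63.494 kPa.

q_all ≈ 63.5 kPa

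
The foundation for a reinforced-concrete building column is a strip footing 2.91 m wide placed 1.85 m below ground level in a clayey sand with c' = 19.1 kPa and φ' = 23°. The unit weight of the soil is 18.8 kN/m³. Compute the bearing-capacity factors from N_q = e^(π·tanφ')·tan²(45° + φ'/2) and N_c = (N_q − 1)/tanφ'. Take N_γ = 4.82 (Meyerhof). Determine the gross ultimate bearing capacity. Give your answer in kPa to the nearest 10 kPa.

tan23° = 0.4245, so N_q = e^(π×0.4245)·tan²(56.5°) = 3.794 × 2.283 = 8.66.
N_c = (8.66 − 1)/tan23° = 18.05.
Overburden at base level: q = 18.8 × 1.85 = 34.78 kPa.
Cohesion term c·N_c = 19.1 × 18.049 = 344.73 kPa; surcharge term q·N_q = 34.78 × 8.6612 = 301.24 kPa; self-weight term 0.5·γ·B·N_γ = 0.5 × 18.8 × 2.91 × 4.82 = 131.85 kPa.
q_ult = 344.73 + 301.24 + 131.85 = 777.81 kPa.

q_ult ≈ 780 kPa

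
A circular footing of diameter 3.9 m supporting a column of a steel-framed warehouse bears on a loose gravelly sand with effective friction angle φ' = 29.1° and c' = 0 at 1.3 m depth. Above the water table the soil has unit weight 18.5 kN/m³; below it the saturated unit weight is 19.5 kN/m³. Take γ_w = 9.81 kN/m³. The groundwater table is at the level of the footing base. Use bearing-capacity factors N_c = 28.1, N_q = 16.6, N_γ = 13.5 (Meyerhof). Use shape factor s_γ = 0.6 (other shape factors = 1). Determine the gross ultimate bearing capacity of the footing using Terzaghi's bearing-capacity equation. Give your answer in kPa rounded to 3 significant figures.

q_ult ≈ 552 kPa

Overburden at base level: q = 18.5 × 1.3 = 24.05 kPa.
Below the base the soil is submerged, so the ½γBN_γ term uses γ' = 19.5 − 9.81 = 9.69 kN/m³.
Surcharge term q·N_q = 24.05 × 16.6 = 399.23 kPa; self-weight term 0.5·γ·B·N_γ·s_γ = 0.5 × 9.69 × 3.9 × 13.5 × 0.6 = 153.05 kPa.
q_ult = 399.23 + 153.05 = 552.28 kPa.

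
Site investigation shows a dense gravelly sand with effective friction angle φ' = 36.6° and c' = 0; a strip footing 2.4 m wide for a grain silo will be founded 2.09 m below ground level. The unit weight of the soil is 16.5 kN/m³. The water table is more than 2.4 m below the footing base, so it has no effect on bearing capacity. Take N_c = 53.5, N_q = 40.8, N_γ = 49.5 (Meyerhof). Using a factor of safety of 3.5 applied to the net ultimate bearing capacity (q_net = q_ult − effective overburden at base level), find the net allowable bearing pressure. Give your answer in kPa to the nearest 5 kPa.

q_all(net) ≈ 670 kPa

Overburden at base level: q = 16.5 × 2.09 = 34.485 kPa.
Surcharge term q·N_q = 34.485 × 40.8 = 1407 kPa; self-weight term 0.5·γ·B·N_γ = 0.5 × 16.5 × 2.4 × 49.5 = 980.1 kPa.
q_ult = 1407 + 980.1 = 2387.1 kPa.
Net ultimate: q_net = 2387.1 − 34.485 = 2352.6 kPa.
q_all(net) = 2352.6 / 3.5 = 672.17 kPa.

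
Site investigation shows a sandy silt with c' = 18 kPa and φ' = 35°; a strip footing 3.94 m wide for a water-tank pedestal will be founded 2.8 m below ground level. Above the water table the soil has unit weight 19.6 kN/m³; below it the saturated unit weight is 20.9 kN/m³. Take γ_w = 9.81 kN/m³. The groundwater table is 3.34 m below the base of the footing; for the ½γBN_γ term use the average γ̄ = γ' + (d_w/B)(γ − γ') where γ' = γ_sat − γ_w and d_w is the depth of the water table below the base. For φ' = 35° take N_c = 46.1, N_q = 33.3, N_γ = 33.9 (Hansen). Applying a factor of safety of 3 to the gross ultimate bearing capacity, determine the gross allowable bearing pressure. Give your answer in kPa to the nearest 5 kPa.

Effective surcharge at the founding depth q = γ·D_f = 19.6 × 2.8 = 54.88 kPa.
With d_w = 3.34 m < B, γ̄ = 11.09 + (3.34/3.94) × (19.6 − 11.09) = 18.304 kN/m³.
q_ult = c·N_c + q·N_q + 0.5·γ·B·N_γ
     = 18 × 46.1 + 54.88 × 33.3 + 0.5 × 18.304 × 3.94 × 33.9
     = 829.8 + 1827.5 + 1222.4 = 3879.7 kPa.
q_all = q_ult / FS = 3879.7 / 3 = 1293.2 kPa.

q_all ≈ 1295 kPa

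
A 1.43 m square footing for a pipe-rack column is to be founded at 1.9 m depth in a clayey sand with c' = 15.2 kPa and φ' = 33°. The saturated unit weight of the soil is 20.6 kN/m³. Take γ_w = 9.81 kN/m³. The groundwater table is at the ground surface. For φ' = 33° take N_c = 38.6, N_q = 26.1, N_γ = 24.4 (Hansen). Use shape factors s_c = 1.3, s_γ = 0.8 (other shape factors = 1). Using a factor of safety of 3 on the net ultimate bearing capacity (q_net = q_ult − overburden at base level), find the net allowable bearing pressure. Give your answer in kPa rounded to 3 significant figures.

Water table at ground surface, so effective unit weight γ' = 20.6 − 9.81 = 10.79 kN/m³ is used throughout; overburden q = 10.79 × 1.9 = 20.501 kPa; the same γ' applies in the ½γBN_γ term.
Cohesion term c·N_c·s_c = 15.2 × 38.6 × 1.3 = 762.74 kPa; surcharge term q·N_q = 20.501 × 26.1 = 535.08 kPa; self-weight term 0.5·γ·B·N_γ·s_γ = 0.5 × 10.79 × 1.43 × 24.4 × 0.8 = 150.59 kPa.
q_ult = 762.74 + 535.08 + 150.59 = 1448.4 kPa.
q_net = 1448.4 − 20.501 = 1427.9 kPa.
q_all(net) = 1427.9 / 3 = 475.97 kPa.

q_all(net) ≈ 476 kPa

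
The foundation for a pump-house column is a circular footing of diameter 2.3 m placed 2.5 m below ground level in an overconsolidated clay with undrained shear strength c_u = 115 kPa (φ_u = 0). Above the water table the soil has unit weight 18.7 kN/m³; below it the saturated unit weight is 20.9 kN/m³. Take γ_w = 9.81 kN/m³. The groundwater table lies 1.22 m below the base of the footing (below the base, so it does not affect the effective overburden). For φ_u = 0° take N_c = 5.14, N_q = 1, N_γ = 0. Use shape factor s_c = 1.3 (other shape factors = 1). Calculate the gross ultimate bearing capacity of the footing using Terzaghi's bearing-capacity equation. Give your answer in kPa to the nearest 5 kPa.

q_ult ≈ 815 kPa

Effective surcharge at the founding depth q = γ·D_f = 18.7 × 2.5 = 46.75 kPa.
q_ult = c·N_c·s_c + q·N_q
     = 115 × 5.14 × 1.3 + 46.75 × 1
     = 768.43 + 46.75 = 815.18 kPa.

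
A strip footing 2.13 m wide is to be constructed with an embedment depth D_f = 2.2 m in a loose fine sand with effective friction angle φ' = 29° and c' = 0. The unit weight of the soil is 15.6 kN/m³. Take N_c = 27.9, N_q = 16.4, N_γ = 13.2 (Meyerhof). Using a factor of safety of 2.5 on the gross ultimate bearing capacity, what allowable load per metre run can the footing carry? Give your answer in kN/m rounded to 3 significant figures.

Overburden at base level: q = 15.6 × 2.2 = 34.32 kPa.
Surcharge term q·N_q = 34.32 × 16.4 = 562.85 kPa; self-weight term 0.5·γ·B·N_γ = 0.5 × 15.6 × 2.13 × 13.2 = 219.3 kPa.
q_ult = 562.85 + 219.3 = 782.15 kPa.
Gross allowable pressure q_all = 782.15 / 2.5 = 312.86 kPa.
Allowable wall load = q_all × B = 312.86 × 2.13 = 666.39 kN per metre run.

≈ 666 kN/m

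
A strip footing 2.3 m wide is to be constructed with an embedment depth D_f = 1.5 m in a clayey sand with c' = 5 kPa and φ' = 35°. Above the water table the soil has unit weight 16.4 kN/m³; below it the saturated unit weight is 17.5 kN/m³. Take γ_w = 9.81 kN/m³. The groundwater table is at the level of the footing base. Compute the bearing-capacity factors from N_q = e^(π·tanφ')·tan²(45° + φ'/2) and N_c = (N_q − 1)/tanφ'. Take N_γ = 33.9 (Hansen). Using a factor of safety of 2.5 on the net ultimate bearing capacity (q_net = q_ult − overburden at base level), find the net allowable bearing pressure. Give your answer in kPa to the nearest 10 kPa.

N_q = e^(π·tan35°)·tan²(62.5°) = 33.3; N_c = (N_q − 1)/tanφ' = 46.12.
q = γ·D_f = 16.4 × 1.5 = 24.6 kPa.
For the ½γBN_γ term take γ' = 17.5 − 9.81 = 7.69 kN/m³ (soil below base is submerged).
c·N_c = 5 × 46.124 = 230.62 kPa
q·N_q = 24.6 × 33.296 = 819.08 kPa
0.5·γ·B·N_γ = 0.5 × 7.69 × 2.3 × 33.9 = 299.79 kPa
q_ult = 230.62 + 819.08 + 299.79 = 1349.5 kPa.
q_net = 1349.5 − 24.6 = 1324.9 kPa.
q_all(net) = 1324.9 / 2.5 = 529.96 kPa.

q_all(net) ≈ 530 kPa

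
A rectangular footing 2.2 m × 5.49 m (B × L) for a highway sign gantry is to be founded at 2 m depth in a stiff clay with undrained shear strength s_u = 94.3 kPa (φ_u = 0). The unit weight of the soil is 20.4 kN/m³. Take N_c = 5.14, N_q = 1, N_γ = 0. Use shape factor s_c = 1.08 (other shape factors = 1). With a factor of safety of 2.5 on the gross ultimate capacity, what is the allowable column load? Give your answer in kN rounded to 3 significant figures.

Overburden at base level: q = 20.4 × 2 = 40.8 kPa.
Cohesion term c·N_c·s_c = 94.3 × 5.14 × 1.08 = 523.48 kPa; surcharge term q·N_q = 40.8 × 1 = 40.8 kPa.
q_ult = 523.48 + 40.8 = 564.28 kPa.
Gross allowable pressure q_all = 564.28 / 2.5 = 225.71 kPa.
Footing area = 12.078 m², so allowable column load = 225.71 × 12.078 = 2726.1 kN.

P_all ≈ 2730 kN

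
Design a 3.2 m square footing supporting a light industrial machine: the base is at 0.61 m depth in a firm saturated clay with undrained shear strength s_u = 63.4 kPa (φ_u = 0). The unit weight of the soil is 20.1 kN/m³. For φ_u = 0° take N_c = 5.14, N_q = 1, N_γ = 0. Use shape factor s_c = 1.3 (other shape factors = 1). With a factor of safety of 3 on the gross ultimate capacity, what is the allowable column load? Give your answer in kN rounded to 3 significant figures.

P_all ≈ 1490 kN

q = γ·D_f = 20.1 × 0.61 = 12.261 kPa.
c·N_c·s_c = 63.4 × 5.14 × 1.3 = 423.64 kPa
q·N_q = 12.261 × 1 = 12.261 kPa
q_ult = 423.64 + 12.261 = 435.9 kPa.
Gross allowable pressure q_all = 435.9 / 3 = 145.3 kPa.
Footing area = 10.24 m², so allowable column load = 145.3 × 10.24 = 1487.9 kN.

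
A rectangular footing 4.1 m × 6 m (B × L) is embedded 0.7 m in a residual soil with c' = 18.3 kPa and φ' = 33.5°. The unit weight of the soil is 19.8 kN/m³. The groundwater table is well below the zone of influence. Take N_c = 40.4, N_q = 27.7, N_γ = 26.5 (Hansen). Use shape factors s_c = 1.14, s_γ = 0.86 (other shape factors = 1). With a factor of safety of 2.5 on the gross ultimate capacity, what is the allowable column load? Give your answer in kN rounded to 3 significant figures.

P_all ≈ 21200 kN

Effective surcharge at the founding depth q = γ·D_f = 19.8 × 0.7 = 13.86 kPa.
q_ult = c·N_c·s_c + q·N_q + 0.5·γ·B·N_γ·s_γ
     = 18.3 × 40.4 × 1.14 + 13.86 × 27.7 + 0.5 × 19.8 × 4.1 × 26.5 × 0.86
     = 842.82 + 383.92 + 925.05 = 2151.8 kPa.
Gross allowable pressure q_all = 2151.8 / 2.5 = 860.72 kPa.
Footing area = 24.6 m², so allowable column load = 860.72 × 24.6 = 21174 kN.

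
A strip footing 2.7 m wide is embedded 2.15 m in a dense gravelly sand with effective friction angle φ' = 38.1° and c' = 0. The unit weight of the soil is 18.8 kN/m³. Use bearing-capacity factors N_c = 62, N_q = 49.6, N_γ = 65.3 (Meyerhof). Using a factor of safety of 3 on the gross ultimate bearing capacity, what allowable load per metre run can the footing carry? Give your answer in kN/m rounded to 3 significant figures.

q = γ·D_f = 18.8 × 2.15 = 40.42 kPa.
q·N_q = 40.42 × 49.6 = 2004.8 kPa
0.5·γ·B·N_γ = 0.5 × 18.8 × 2.7 × 65.3 = 1657.3 kPa
q_ult = 2004.8 + 1657.3 = 3662.1 kPa.
Gross allowable pressure q_all = 3662.1 / 3 = 1220.7 kPa.
Allowable wall load = q_all × B = 1220.7 × 2.7 = 3295.9 kN per metre run.

≈ 3300 kN/m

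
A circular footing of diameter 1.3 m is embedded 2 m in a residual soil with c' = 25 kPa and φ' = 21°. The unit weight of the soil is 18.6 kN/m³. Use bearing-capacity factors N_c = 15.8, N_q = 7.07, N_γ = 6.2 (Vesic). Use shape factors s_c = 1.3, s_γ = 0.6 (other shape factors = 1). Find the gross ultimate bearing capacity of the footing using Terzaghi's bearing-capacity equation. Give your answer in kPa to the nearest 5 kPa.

q = γ·D_f = 18.6 × 2 = 37.2 kPa.
c·N_c·s_c = 25 × 15.8 × 1.3 = 513.5 kPa
q·N_q = 37.2 × 7.07 = 263 kPa
0.5·γ·B·N_γ·s_γ = 0.5 × 18.6 × 1.3 × 6.2 × 0.6 = 44.975 kPa
q_ult = 513.5 + 263 + 44.975 = 821.48 kPa.

q_ult ≈ 820 kPa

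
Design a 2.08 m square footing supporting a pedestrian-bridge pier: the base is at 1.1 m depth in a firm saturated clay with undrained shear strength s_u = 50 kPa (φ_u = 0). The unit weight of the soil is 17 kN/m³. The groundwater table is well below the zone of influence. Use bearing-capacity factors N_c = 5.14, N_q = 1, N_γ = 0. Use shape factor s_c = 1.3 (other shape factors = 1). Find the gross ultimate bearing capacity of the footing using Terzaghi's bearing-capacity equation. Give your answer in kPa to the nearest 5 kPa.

q = γ·D_f = 17 × 1.1 = 18.7 kPa.
c·N_c·s_c = 50 × 5.14 × 1.3 = 334.1 kPa
q·N_q = 18.7 × 1 = 18.7 kPa
q_ult = 334.1 + 18.7 = 352.8 kPa.

q_ult ≈ 355 kPa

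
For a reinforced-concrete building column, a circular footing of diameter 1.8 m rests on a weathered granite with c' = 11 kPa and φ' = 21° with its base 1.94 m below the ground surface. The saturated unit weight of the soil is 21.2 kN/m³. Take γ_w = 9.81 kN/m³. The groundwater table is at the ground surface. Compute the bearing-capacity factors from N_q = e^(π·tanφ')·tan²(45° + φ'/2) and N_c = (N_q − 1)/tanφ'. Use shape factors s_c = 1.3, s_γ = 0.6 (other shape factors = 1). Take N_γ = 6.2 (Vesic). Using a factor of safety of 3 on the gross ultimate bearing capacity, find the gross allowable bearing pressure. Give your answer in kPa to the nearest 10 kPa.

N_q = e^(π·tan21°)·tan²(55.5°) = 7.07; N_c = (N_q − 1)/tanφ' = 15.81.
γ' = 21.2 − 9.81 = 11.39 kN/m³ (submerged throughout). q = 11.39 × 1.94 = 22.097 kPa; the same γ' applies in the ½γBN_γ term.
c·N_c·s_c = 11 × 15.815 × 1.3 = 226.15 kPa
q·N_q = 22.097 × 7.0708 = 156.24 kPa
0.5·γ·B·N_γ·s_γ = 0.5 × 11.39 × 1.8 × 6.2 × 0.6 = 38.134 kPa
q_ult = 226.15 + 156.24 + 38.134 = 420.53 kPa.
q_all = 420.53 / 3 = 140.18 kPa.

q_all ≈ 140 kPa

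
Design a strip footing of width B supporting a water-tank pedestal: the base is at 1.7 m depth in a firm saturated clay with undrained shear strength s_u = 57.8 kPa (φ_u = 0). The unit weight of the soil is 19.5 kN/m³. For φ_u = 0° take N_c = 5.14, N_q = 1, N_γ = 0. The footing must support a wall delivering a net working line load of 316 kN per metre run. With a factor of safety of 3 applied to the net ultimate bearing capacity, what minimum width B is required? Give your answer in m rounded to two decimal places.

B = 3.19 m

Overburden at base level: q = 19.5 × 1.7 = 33.15 kPa.
Cohesion term c·N_c = 57.8 × 5.14 = 297.09 kPa; surcharge term q·N_q = 33.15 × 1 = 33.15 kPa.
q_ult = 297.09 + 33.15 = 330.24 kPa.
For φ = 0 the ½γBN_γ term vanishes, so q_ult is independent of B. q_net = 330.24 − 33.15 = 297.09 kPa; q_all(net) = 297.09/3 = 99.031 kPa.
Required width B = w / q_all(net) = 316 / 99.031 = 3.191 m.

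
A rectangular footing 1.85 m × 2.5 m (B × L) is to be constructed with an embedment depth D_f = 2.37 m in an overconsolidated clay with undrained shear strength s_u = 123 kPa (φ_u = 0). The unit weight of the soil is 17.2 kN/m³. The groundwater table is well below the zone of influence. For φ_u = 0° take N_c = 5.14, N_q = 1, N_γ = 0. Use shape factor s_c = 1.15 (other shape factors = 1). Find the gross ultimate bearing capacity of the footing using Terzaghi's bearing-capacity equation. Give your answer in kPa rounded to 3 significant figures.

q_ult ≈ 768 kPa

q = γ·D_f = 17.2 × 2.37 = 40.764 kPa.
c·N_c·s_c = 123 × 5.14 × 1.15 = 727.05 kPa
q·N_q = 40.764 × 1 = 40.764 kPa
q_ult = 727.05 + 40.764 = 767.82 kPa.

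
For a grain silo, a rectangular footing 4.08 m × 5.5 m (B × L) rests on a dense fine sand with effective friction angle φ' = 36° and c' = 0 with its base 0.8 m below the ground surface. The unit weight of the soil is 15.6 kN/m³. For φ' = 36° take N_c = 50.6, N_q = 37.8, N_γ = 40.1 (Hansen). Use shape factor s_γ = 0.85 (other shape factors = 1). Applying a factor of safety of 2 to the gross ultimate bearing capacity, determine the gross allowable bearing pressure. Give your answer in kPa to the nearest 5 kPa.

q_all ≈ 780 kPa

Effective surcharge at the founding depth q = γ·D_f = 15.6 × 0.8 = 12.48 kPa.
q_ult = q·N_q + 0.5·γ·B·N_γ·s_γ
     = 12.48 × 37.8 + 0.5 × 15.6 × 4.08 × 40.1 × 0.85
     = 471.74 + 1084.7 = 1556.5 kPa.
q_all = q_ult / FS = 1556.5 / 2 = 778.23 kPa.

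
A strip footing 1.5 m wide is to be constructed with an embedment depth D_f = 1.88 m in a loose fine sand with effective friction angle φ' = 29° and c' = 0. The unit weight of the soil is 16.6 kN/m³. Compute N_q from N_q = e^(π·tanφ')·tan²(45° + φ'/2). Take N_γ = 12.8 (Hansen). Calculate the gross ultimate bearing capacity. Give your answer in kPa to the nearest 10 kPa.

tan29° = 0.5543, so N_q = e^(π×0.5543)·tan²(59.5°) = 5.705 × 2.882 = 16.44.
q = γ·D_f = 16.6 × 1.88 = 31.208 kPa.
q·N_q = 31.208 × 16.443 = 513.16 kPa
0.5·γ·B·N_γ = 0.5 × 16.6 × 1.5 × 12.8 = 159.36 kPa
q_ult = 513.16 + 159.36 = 672.52 kPa.

q_ult ≈ 670 kPa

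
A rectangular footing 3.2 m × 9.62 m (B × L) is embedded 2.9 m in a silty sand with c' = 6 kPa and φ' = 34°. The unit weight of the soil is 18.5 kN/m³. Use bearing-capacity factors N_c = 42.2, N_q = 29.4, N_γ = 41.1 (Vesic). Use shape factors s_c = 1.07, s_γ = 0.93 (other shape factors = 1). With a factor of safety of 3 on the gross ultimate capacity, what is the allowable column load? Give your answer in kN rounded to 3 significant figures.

q = γ·D_f = 18.5 × 2.9 = 53.65 kPa.
c·N_c·s_c = 6 × 42.2 × 1.07 = 270.92 kPa
q·N_q = 53.65 × 29.4 = 1577.3 kPa
0.5·γ·B·N_γ·s_γ = 0.5 × 18.5 × 3.2 × 41.1 × 0.93 = 1131.4 kPa
q_ult = 270.92 + 1577.3 + 1131.4 = 2979.6 kPa.
Gross allowable pressure q_all = 2979.6 / 3 = 993.21 kPa.
Footing area = 30.784 m², so allowable column load = 993.21 × 30.784 = 30575 kN.

P_all ≈ 30600 kN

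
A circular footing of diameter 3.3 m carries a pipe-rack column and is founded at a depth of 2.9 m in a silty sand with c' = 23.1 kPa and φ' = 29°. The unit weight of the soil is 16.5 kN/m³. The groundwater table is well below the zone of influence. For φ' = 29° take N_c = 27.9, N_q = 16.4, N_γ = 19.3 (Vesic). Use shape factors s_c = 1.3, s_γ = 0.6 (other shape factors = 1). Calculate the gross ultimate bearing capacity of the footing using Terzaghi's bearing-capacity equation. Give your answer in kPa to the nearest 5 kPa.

q = γ·D_f = 16.5 × 2.9 = 47.85 kPa.
c·N_c·s_c = 23.1 × 27.9 × 1.3 = 837.84 kPa
q·N_q = 47.85 × 16.4 = 784.74 kPa
0.5·γ·B·N_γ·s_γ = 0.5 × 16.5 × 3.3 × 19.3 × 0.6 = 315.27 kPa
q_ult = 837.84 + 784.74 + 315.27 = 1937.8 kPa.

q_ult ≈ 1940 kPa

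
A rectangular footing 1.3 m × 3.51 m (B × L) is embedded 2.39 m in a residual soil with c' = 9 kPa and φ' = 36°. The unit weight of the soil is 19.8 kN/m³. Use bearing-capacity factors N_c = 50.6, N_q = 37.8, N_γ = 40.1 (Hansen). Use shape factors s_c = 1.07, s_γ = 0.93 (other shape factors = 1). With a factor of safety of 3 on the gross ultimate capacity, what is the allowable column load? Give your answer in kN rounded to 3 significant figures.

P_all ≈ 4190 kN

Overburden at base level: q = 19.8 × 2.39 = 47.322 kPa.
Cohesion term c·N_c·s_c = 9 × 50.6 × 1.07 = 487.28 kPa; surcharge term q·N_q = 47.322 × 37.8 = 1788.8 kPa; self-weight term 0.5·γ·B·N_γ·s_γ = 0.5 × 19.8 × 1.3 × 40.1 × 0.93 = 479.96 kPa.
q_ult = 487.28 + 1788.8 + 479.96 = 2756 kPa.
Gross allowable pressure q_all = 2756 / 3 = 918.67 kPa.
Footing area = 4.563 m², so allowable column load = 918.67 × 4.563 = 4191.9 kN.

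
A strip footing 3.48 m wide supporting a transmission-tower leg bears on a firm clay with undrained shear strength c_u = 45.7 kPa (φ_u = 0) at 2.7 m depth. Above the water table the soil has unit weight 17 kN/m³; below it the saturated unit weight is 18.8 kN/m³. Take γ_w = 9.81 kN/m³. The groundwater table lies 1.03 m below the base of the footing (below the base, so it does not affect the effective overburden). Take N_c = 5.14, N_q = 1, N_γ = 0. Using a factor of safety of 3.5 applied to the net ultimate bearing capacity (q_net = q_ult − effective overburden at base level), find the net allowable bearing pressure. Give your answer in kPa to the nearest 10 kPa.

Overburden at base level: q = 17 × 2.7 = 45.9 kPa.
Cohesion term c·N_c = 45.7 × 5.14 = 234.9 kPa; surcharge term q·N_q = 45.9 × 1 = 45.9 kPa.
q_ult = 234.9 + 45.9 = 280.8 kPa.
Net ultimate: q_net = 280.8 − 45.9 = 234.9 kPa.
q_all(net) = 234.9 / 3.5 = 67.114 kPa.

q_all(net) ≈ 70 kPa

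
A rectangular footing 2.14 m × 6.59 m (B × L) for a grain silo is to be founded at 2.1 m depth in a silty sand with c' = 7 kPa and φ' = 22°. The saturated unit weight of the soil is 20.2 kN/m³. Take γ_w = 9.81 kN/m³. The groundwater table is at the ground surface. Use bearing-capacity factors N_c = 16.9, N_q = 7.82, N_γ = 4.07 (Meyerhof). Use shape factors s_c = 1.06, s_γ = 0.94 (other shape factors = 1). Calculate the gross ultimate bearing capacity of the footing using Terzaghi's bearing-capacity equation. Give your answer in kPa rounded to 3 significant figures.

With the water table at the surface the whole profile is submerged: γ' = 20.2 − 9.81 = 10.39 kN/m³, so q = γ'·D_f = 21.819 kPa; the same γ' applies in the ½γBN_γ term.
q_ult = c·N_c·s_c + q·N_q + 0.5·γ·B·N_γ·s_γ
     = 7 × 16.9 × 1.06 + 21.819 × 7.82 + 0.5 × 10.39 × 2.14 × 4.07 × 0.94
     = 125.4 + 170.62 + 42.533 = 338.56 kPa.

q_ult ≈ 339 kPa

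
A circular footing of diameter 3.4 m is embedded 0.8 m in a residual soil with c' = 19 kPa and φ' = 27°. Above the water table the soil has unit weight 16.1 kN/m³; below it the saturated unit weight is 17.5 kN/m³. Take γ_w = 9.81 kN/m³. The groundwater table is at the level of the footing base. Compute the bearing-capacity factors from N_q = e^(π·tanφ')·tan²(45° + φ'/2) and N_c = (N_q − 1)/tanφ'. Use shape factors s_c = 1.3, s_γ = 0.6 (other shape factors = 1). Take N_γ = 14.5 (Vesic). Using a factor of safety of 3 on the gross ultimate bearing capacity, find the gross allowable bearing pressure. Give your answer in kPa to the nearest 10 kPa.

N_q = e^(π·tan27°)·tan²(58.5°) = 13.2; N_c = (N_q − 1)/tanφ' = 23.94.
q = γ·D_f = 16.1 × 0.8 = 12.88 kPa.
For the ½γBN_γ term take γ' = 17.5 − 9.81 = 7.69 kN/m³ (soil below base is submerged).
c·N_c·s_c = 19 × 23.942 × 1.3 = 591.37 kPa
q·N_q = 12.88 × 13.199 = 170.01 kPa
0.5·γ·B·N_γ·s_γ = 0.5 × 7.69 × 3.4 × 14.5 × 0.6 = 113.74 kPa
q_ult = 591.37 + 170.01 + 113.74 = 875.11 kPa.
q_all = 875.11 / 3 = 291.7 kPa.

q_all ≈ 290 kPa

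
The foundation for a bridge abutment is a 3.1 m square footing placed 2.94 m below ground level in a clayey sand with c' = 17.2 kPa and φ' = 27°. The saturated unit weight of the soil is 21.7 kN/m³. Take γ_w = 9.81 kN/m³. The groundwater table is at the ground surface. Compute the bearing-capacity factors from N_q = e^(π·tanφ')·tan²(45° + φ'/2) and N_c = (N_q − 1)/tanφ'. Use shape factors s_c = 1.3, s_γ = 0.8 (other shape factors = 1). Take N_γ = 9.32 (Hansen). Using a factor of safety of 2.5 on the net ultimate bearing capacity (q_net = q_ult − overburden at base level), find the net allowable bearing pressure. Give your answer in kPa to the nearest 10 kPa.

q_all(net) ≈ 440 kPa

N_q = e^(π·tan27°)·tan²(58.5°) = 13.2; N_c = (N_q − 1)/tanφ' = 23.94.
With the water table at the surface the whole profile is submerged: γ' = 21.7 − 9.81 = 11.89 kN/m³, so q = γ'·D_f = 34.957 kPa; the same γ' applies in the ½γBN_γ term.
q_ult = c·N_c·s_c + q·N_q + 0.5·γ·B·N_γ·s_γ
     = 17.2 × 23.942 × 1.3 + 34.957 × 13.199 + 0.5 × 11.89 × 3.1 × 9.32 × 0.8
     = 535.35 + 461.4 + 137.41 = 1134.2 kPa.
q_net = 1134.2 − 34.957 = 1099.2 kPa.
q_all(net) = 1099.2 / 2.5 = 439.68 kPa.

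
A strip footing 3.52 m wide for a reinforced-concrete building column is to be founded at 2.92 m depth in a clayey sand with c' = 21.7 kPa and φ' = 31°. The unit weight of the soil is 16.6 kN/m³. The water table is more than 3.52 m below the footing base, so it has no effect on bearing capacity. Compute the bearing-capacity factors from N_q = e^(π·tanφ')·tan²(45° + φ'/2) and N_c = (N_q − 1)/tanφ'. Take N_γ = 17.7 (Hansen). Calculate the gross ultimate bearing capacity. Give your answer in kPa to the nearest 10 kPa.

tan31° = 0.6009, so N_q = e^(π×0.6009)·tan²(60.5°) = 6.604 × 3.124 = 20.63.
N_c = (20.63 − 1)/tan31° = 32.67.
q = γ·D_f = 16.6 × 2.92 = 48.472 kPa.
c·N_c = 21.7 × 32.671 = 708.96 kPa
q·N_q = 48.472 × 20.631 = 1000 kPa
0.5·γ·B·N_γ = 0.5 × 16.6 × 3.52 × 17.7 = 517.12 kPa
q_ult = 708.96 + 1000 + 517.12 = 2226.1 kPa.

q_ult ≈ 2230 kPa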